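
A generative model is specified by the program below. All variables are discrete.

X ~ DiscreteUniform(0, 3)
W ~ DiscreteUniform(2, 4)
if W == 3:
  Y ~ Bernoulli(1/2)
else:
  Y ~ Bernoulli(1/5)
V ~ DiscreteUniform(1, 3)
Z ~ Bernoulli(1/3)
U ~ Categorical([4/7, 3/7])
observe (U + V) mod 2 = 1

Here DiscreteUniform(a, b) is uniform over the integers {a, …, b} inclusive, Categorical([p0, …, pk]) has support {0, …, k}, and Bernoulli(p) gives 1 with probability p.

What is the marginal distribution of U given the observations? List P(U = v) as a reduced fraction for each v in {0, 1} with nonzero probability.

Enumerate traces; 144 have nonzero weight after conditioning:
  (X=0, W=2, Y=0, V=1, Z=0, U=0) weight 8/945
  (X=0, W=2, Y=0, V=1, Z=1, U=0) weight 4/945
  (X=0, W=2, Y=0, V=2, Z=0, U=1) weight 2/315
  (X=0, W=2, Y=0, V=2, Z=1, U=1) weight 1/315
  (X=0, W=2, Y=0, V=3, Z=0, U=0) weight 8/945
  (X=0, W=2, Y=0, V=3, Z=1, U=0) weight 4/945
  (X=0, W=2, Y=1, V=1, Z=0, U=0) weight 2/945
  (X=0, W=2, Y=1, V=1, Z=1, U=0) weight 1/945
  … 136 more
Group by U:
  weight(U=0) = 8/21
  weight(U=1) = 1/7
Total weight = 8/21 + 1/7 = 11/21
P(U=0 | obs) = 8/21 / 11/21 = 8/11
P(U=1 | obs) = 1/7 / 11/21 = 3/11

P(U=0) = 8/11, P(U=1) = 3/11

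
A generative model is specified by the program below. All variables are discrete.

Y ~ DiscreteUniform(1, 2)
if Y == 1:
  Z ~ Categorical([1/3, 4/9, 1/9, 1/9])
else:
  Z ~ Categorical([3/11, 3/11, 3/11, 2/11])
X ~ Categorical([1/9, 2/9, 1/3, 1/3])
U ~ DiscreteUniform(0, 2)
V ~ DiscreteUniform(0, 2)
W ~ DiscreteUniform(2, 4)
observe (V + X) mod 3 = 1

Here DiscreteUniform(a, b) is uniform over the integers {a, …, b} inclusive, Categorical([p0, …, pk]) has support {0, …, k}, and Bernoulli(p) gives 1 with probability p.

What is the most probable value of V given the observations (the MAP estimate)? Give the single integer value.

Enumerate traces; 288 have nonzero weight after conditioning:
  (Y=1, Z=0, X=0, U=0, V=1, W=2) weight 1/1458
  (Y=1, Z=0, X=0, U=0, V=1, W=3) weight 1/1458
  (Y=1, Z=0, X=0, U=0, V=1, W=4) weight 1/1458
  (Y=1, Z=0, X=0, U=1, V=1, W=2) weight 1/1458
  (Y=1, Z=0, X=0, U=1, V=1, W=3) weight 1/1458
  (Y=1, Z=0, X=0, U=1, V=1, W=4) weight 1/1458
  (Y=1, Z=0, X=0, U=2, V=1, W=2) weight 1/1458
  (Y=1, Z=0, X=0, U=2, V=1, W=3) weight 1/1458
  (Y=1, Z=0, X=1, U=0, V=0, W=2) weight 1/729
  (Y=1, Z=0, X=2, U=0, V=2, W=2) weight 1/486
  … 278 more
Group by V:
  weight(V=0) = 2/27
  weight(V=1) = 4/27
  weight(V=2) = 1/9
Total weight = 2/27 + 4/27 + 1/9 = 1/3
P(V=0 | obs) = 2/27 / 1/3 = 2/9
P(V=1 | obs) = 4/27 / 1/3 = 4/9
P(V=2 | obs) = 1/9 / 1/3 = 1/3
argmax = 1

argmax_v P(V = v | obs) = 1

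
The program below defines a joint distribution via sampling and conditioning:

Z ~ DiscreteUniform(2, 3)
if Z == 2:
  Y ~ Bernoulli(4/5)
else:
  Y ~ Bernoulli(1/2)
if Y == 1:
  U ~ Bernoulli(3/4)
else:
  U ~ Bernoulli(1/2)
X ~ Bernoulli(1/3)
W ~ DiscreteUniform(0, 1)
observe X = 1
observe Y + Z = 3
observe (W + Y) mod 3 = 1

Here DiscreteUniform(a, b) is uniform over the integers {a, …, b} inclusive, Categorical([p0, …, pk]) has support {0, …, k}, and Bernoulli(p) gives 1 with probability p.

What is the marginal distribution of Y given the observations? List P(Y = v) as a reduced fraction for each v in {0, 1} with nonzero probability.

Enumerate traces; 4 have nonzero weight after conditioning:
  (Z=2, Y=1, U=0, X=1, W=0) weight 1/60
  (Z=2, Y=1, U=1, X=1, W=0) weight 1/20
  (Z=3, Y=0, U=0, X=1, W=1) weight 1/48
  (Z=3, Y=0, U=1, X=1, W=1) weight 1/48
Group by Y:
  weight(Y=0) = 1/24
  weight(Y=1) = 1/15
Total weight = 1/24 + 1/15 = 13/120
P(Y=0 | obs) = 1/24 / 13/120 = 5/13
P(Y=1 | obs) = 1/15 / 13/120 = 8/13

P(Y=0) = 5/13, P(Y=1) = 8/13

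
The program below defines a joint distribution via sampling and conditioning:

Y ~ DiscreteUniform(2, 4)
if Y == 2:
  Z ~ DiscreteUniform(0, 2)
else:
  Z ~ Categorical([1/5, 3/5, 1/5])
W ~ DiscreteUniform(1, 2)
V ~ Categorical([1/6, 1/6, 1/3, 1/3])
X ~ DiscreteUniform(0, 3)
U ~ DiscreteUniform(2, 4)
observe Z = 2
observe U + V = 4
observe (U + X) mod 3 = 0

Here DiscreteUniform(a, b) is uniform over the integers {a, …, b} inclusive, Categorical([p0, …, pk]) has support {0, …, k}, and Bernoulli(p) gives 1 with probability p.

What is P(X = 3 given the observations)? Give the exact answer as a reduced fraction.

P(X = 3 | obs) = 1/5

Enumerate traces; 24 have nonzero weight after conditioning:
  (Y=2, Z=2, W=1, V=0, X=2, U=4) weight 1/1296
  (Y=2, Z=2, W=1, V=1, X=0, U=3) weight 1/1296
  (Y=2, Z=2, W=1, V=1, X=3, U=3) weight 1/1296
  (Y=2, Z=2, W=1, V=2, X=1, U=2) weight 1/648
  (Y=2, Z=2, W=2, V=0, X=2, U=4) weight 1/1296
  (Y=2, Z=2, W=2, V=1, X=0, U=3) weight 1/1296
  (Y=2, Z=2, W=2, V=1, X=3, U=3) weight 1/1296
  (Y=2, Z=2, W=2, V=2, X=1, U=2) weight 1/648
  … 16 more
Group by X:
  weight(X=0) = 11/3240
  weight(X=1) = 11/1620
  weight(X=2) = 11/3240
  weight(X=3) = 11/3240
Total weight = 11/3240 + 11/1620 + 11/3240 + 11/3240 = 11/648
P(X=0 | obs) = 11/3240 / 11/648 = 1/5
P(X=1 | obs) = 11/1620 / 11/648 = 2/5
P(X=2 | obs) = 11/3240 / 11/648 = 1/5
P(X=3 | obs) = 11/3240 / 11/648 = 1/5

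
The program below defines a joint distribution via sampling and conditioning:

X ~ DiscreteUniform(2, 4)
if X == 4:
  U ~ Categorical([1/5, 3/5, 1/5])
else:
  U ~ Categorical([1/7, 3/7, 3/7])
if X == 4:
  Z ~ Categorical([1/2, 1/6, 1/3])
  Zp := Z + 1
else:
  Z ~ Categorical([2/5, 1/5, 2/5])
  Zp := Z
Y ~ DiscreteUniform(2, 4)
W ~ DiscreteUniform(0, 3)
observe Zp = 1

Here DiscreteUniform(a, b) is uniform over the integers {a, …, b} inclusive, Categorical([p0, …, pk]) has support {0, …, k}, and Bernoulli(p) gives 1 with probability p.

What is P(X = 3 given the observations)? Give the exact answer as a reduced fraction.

P(X = 3 | obs) = 2/9

Enumerate traces; 108 have nonzero weight after conditioning:
  (X=2, U=0, Z=1, Y=2, W=0) weight 1/1260
  (X=2, U=0, Z=1, Y=2, W=1) weight 1/1260
  (X=2, U=0, Z=1, Y=2, W=2) weight 1/1260
  (X=2, U=0, Z=1, Y=2, W=3) weight 1/1260
  (X=2, U=0, Z=1, Y=3, W=0) weight 1/1260
  (X=2, U=0, Z=1, Y=3, W=1) weight 1/1260
  (X=2, U=0, Z=1, Y=3, W=2) weight 1/1260
  (X=2, U=0, Z=1, Y=3, W=3) weight 1/1260
  (X=3, U=0, Z=1, Y=2, W=0) weight 1/1260
  (X=4, U=0, Z=0, Y=2, W=0) weight 1/360
  … 98 more
Group by X:
  weight(X=2) = 1/15
  weight(X=3) = 1/15
  weight(X=4) = 1/6
Total weight = 1/15 + 1/15 + 1/6 = 3/10
P(X=2 | obs) = 1/15 / 3/10 = 2/9
P(X=3 | obs) = 1/15 / 3/10 = 2/9
P(X=4 | obs) = 1/6 / 3/10 = 5/9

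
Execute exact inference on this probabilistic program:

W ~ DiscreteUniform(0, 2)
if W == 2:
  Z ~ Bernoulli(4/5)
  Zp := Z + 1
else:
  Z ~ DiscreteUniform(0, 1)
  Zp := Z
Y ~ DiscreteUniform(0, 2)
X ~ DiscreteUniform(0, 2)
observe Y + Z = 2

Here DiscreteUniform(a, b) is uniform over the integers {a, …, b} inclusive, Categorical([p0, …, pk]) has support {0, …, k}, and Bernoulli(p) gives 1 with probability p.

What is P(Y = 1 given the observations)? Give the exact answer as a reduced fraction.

P(Y = 1 | obs) = 3/5

Enumerate traces; 18 have nonzero weight after conditioning:
  (W=0, Z=0, Y=2, X=0) weight 1/54
  (W=0, Z=0, Y=2, X=1) weight 1/54
  (W=0, Z=0, Y=2, X=2) weight 1/54
  (W=0, Z=1, Y=1, X=0) weight 1/54
  (W=0, Z=1, Y=1, X=1) weight 1/54
  (W=0, Z=1, Y=1, X=2) weight 1/54
  (W=1, Z=0, Y=2, X=0) weight 1/54
  (W=1, Z=0, Y=2, X=1) weight 1/54
  … 10 more
Group by Y:
  weight(Y=1) = 1/5
  weight(Y=2) = 2/15
Total weight = 1/5 + 2/15 = 1/3
P(Y=1 | obs) = 1/5 / 1/3 = 3/5
P(Y=2 | obs) = 2/15 / 1/3 = 2/5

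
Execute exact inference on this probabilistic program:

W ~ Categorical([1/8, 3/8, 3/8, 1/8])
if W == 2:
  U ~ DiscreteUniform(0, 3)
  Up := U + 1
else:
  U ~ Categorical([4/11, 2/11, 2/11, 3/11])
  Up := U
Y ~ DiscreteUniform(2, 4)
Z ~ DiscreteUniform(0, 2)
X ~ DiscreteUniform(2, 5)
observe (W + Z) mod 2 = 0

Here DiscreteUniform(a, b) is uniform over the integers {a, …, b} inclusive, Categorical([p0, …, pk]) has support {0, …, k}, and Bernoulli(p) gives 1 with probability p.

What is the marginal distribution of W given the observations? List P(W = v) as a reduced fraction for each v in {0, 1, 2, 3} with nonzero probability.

P(W=0) = 1/6, P(W=1) = 1/4, P(W=2) = 1/2, P(W=3) = 1/12

Enumerate traces; 288 have nonzero weight after conditioning:
  (W=0, U=0, Y=2, Z=0, X=2) weight 1/792
  (W=0, U=0, Y=2, Z=0, X=3) weight 1/792
  (W=0, U=0, Y=2, Z=0, X=4) weight 1/792
  (W=0, U=0, Y=2, Z=0, X=5) weight 1/792
  (W=0, U=0, Y=2, Z=2, X=2) weight 1/792
  (W=0, U=0, Y=2, Z=2, X=3) weight 1/792
  (W=0, U=0, Y=2, Z=2, X=4) weight 1/792
  (W=0, U=0, Y=2, Z=2, X=5) weight 1/792
  (W=1, U=0, Y=2, Z=1, X=2) weight 1/264
  (W=2, U=0, Y=2, Z=0, X=2) weight 1/384
  … 278 more
Group by W:
  weight(W=0) = 1/12
  weight(W=1) = 1/8
  weight(W=2) = 1/4
  weight(W=3) = 1/24
Total weight = 1/12 + 1/8 + 1/4 + 1/24 = 1/2
P(W=0 | obs) = 1/12 / 1/2 = 1/6
P(W=1 | obs) = 1/8 / 1/2 = 1/4
P(W=2 | obs) = 1/4 / 1/2 = 1/2
P(W=3 | obs) = 1/24 / 1/2 = 1/12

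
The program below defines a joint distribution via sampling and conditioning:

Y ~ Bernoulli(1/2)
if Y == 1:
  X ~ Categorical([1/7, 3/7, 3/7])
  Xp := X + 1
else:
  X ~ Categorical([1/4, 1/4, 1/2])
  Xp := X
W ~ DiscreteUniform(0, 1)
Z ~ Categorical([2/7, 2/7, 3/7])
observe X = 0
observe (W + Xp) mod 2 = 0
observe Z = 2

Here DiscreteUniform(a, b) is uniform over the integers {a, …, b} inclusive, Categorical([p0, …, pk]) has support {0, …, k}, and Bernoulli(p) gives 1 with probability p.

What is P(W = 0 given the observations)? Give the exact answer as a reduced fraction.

Enumerate traces; 2 have nonzero weight after conditioning:
  (Y=0, X=0, W=0, Z=2) weight 3/112
  (Y=1, X=0, W=1, Z=2) weight 3/196
Group by W:
  weight(W=0) = 3/112
  weight(W=1) = 3/196
Total weight = 3/112 + 3/196 = 33/784
P(W=0 | obs) = 3/112 / 33/784 = 7/11
P(W=1 | obs) = 3/196 / 33/784 = 4/11

P(W = 0 | obs) = 7/11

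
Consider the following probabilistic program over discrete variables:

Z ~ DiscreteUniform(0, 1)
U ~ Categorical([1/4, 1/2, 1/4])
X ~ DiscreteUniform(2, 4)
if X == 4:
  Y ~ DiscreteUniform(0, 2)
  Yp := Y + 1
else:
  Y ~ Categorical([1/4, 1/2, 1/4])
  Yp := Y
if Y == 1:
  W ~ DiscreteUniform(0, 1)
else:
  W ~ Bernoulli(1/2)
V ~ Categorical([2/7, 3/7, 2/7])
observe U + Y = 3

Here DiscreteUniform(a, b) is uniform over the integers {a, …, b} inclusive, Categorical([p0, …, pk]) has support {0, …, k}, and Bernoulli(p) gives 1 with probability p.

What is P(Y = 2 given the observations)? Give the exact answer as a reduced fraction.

Enumerate traces; 72 have nonzero weight after conditioning:
  (Z=0, U=1, X=2, Y=2, W=0, V=0) weight 1/336
  (Z=0, U=1, X=2, Y=2, W=0, V=1) weight 1/224
  (Z=0, U=1, X=2, Y=2, W=0, V=2) weight 1/336
  (Z=0, U=1, X=2, Y=2, W=1, V=0) weight 1/336
  (Z=0, U=1, X=2, Y=2, W=1, V=1) weight 1/224
  (Z=0, U=1, X=2, Y=2, W=1, V=2) weight 1/336
  (Z=0, U=1, X=3, Y=2, W=0, V=0) weight 1/336
  (Z=0, U=1, X=3, Y=2, W=0, V=1) weight 1/224
  (Z=0, U=2, X=2, Y=1, W=0, V=0) weight 1/336
  … 63 more
Group by Y:
  weight(Y=1) = 1/9
  weight(Y=2) = 5/36
Total weight = 1/9 + 5/36 = 1/4
P(Y=1 | obs) = 1/9 / 1/4 = 4/9
P(Y=2 | obs) = 5/36 / 1/4 = 5/9

P(Y = 2 | obs) = 5/9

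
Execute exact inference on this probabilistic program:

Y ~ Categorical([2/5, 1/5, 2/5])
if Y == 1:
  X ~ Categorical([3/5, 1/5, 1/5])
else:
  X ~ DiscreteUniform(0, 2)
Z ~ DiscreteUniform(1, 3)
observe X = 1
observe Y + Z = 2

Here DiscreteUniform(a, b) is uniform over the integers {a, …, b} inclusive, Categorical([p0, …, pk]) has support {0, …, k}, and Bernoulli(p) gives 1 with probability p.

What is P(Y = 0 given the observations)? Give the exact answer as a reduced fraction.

Enumerate traces; 2 have nonzero weight after conditioning:
  (Y=0, X=1, Z=2) weight 2/45
  (Y=1, X=1, Z=1) weight 1/75
Group by Y:
  weight(Y=0) = 2/45
  weight(Y=1) = 1/75
Total weight = 2/45 + 1/75 = 13/225
P(Y=0 | obs) = 2/45 / 13/225 = 10/13
P(Y=1 | obs) = 1/75 / 13/225 = 3/13

P(Y = 0 | obs) = 10/13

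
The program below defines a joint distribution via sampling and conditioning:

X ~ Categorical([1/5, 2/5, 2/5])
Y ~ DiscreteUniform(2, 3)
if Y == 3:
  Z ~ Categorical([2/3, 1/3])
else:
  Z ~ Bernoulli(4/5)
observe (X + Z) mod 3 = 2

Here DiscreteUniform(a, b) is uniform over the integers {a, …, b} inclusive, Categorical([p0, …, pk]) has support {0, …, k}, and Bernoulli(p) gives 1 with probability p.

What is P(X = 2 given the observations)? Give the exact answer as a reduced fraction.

Enumerate traces; 4 have nonzero weight after conditioning:
  (X=1, Y=2, Z=1) weight 4/25
  (X=1, Y=3, Z=1) weight 1/15
  (X=2, Y=2, Z=0) weight 1/25
  (X=2, Y=3, Z=0) weight 2/15
Group by X:
  weight(X=1) = 17/75
  weight(X=2) = 13/75
Total weight = 17/75 + 13/75 = 2/5
P(X=1 | obs) = 17/75 / 2/5 = 17/30
P(X=2 | obs) = 13/75 / 2/5 = 13/30

P(X = 2 | obs) = 13/30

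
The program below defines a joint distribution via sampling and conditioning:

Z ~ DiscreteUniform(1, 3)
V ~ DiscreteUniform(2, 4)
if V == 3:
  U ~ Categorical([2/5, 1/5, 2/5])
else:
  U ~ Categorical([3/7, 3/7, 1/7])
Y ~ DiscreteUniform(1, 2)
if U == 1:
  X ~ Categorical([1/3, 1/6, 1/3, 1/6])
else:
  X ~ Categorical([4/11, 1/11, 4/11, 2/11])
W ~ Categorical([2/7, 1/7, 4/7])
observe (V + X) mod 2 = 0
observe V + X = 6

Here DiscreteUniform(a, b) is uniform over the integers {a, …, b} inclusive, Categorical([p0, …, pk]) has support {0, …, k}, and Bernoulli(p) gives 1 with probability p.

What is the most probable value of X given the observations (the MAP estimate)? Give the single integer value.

Enumerate traces; 108 have nonzero weight after conditioning:
  (Z=1, V=3, U=0, Y=1, X=3, W=0) weight 4/3465
  (Z=1, V=3, U=0, Y=1, X=3, W=1) weight 2/3465
  (Z=1, V=3, U=0, Y=1, X=3, W=2) weight 8/3465
  (Z=1, V=3, U=0, Y=2, X=3, W=0) weight 4/3465
  (Z=1, V=3, U=0, Y=2, X=3, W=1) weight 2/3465
  (Z=1, V=3, U=0, Y=2, X=3, W=2) weight 8/3465
  (Z=1, V=3, U=1, Y=1, X=3, W=0) weight 1/1890
  (Z=1, V=3, U=1, Y=1, X=3, W=1) weight 1/3780
  (Z=1, V=4, U=0, Y=1, X=2, W=0) weight 4/1617
  … 99 more
Group by X:
  weight(X=2) = 9/77
  weight(X=3) = 59/990
Total weight = 9/77 + 59/990 = 1223/6930
P(X=2 | obs) = 9/77 / 1223/6930 = 810/1223
P(X=3 | obs) = 59/990 / 1223/6930 = 413/1223
argmax = 2

argmax_v P(X = v | obs) = 2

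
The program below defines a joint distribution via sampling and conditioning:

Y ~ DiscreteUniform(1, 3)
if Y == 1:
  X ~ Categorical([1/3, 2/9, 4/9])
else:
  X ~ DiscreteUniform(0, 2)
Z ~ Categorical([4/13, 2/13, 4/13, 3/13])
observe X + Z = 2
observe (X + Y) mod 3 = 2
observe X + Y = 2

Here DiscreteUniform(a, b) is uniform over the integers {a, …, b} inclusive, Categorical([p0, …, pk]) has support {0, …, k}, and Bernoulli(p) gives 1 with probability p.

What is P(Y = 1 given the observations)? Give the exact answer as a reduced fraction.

P(Y = 1 | obs) = 1/4

Enumerate traces; 2 have nonzero weight after conditioning:
  (Y=1, X=1, Z=1) weight 4/351
  (Y=2, X=0, Z=2) weight 4/117
Group by Y:
  weight(Y=1) = 4/351
  weight(Y=2) = 4/117
Total weight = 4/351 + 4/117 = 16/351
P(Y=1 | obs) = 4/351 / 16/351 = 1/4
P(Y=2 | obs) = 4/117 / 16/351 = 3/4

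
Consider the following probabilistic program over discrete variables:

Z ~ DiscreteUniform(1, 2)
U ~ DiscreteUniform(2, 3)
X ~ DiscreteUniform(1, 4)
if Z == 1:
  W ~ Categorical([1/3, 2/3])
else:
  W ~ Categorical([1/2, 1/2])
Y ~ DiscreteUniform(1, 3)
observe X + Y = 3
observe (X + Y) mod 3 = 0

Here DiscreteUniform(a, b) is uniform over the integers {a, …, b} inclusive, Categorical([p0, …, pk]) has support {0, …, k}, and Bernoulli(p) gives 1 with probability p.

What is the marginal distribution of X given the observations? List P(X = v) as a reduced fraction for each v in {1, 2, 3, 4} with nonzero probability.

P(X=1) = 1/2, P(X=2) = 1/2

Enumerate traces; 16 have nonzero weight after conditioning:
  (Z=1, U=2, X=1, W=0, Y=2) weight 1/144
  (Z=1, U=2, X=1, W=1, Y=2) weight 1/72
  (Z=1, U=2, X=2, W=0, Y=1) weight 1/144
  (Z=1, U=2, X=2, W=1, Y=1) weight 1/72
  (Z=1, U=3, X=1, W=0, Y=2) weight 1/144
  (Z=1, U=3, X=1, W=1, Y=2) weight 1/72
  (Z=1, U=3, X=2, W=0, Y=1) weight 1/144
  (Z=1, U=3, X=2, W=1, Y=1) weight 1/72
  … 8 more
Group by X:
  weight(X=1) = 1/12
  weight(X=2) = 1/12
Total weight = 1/12 + 1/12 = 1/6
P(X=1 | obs) = 1/12 / 1/6 = 1/2
P(X=2 | obs) = 1/12 / 1/6 = 1/2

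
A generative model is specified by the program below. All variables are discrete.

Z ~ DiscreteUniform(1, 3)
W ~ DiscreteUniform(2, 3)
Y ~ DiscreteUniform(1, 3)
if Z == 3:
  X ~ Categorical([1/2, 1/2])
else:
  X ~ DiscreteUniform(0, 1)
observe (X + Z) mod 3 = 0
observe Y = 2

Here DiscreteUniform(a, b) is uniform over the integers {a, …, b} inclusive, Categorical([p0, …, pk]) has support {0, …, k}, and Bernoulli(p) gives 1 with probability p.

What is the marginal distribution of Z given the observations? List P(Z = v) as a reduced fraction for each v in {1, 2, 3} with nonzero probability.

Enumerate traces; 4 have nonzero weight after conditioning:
  (Z=2, W=2, Y=2, X=1) weight 1/36
  (Z=2, W=3, Y=2, X=1) weight 1/36
  (Z=3, W=2, Y=2, X=0) weight 1/36
  (Z=3, W=3, Y=2, X=0) weight 1/36
Group by Z:
  weight(Z=2) = 1/18
  weight(Z=3) = 1/18
Total weight = 1/18 + 1/18 = 1/9
P(Z=2 | obs) = 1/18 / 1/9 = 1/2
P(Z=3 | obs) = 1/18 / 1/9 = 1/2

P(Z=2) = 1/2, P(Z=3) = 1/2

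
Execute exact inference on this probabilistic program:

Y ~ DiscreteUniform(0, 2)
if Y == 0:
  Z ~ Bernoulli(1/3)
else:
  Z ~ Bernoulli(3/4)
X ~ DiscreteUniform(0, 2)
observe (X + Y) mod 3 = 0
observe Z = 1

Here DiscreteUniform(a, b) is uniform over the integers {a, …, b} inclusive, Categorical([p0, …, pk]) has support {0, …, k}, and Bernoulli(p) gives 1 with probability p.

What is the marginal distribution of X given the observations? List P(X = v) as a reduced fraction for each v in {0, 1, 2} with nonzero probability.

P(X=0) = 2/11, P(X=1) = 9/22, P(X=2) = 9/22

Enumerate traces; 3 have nonzero weight after conditioning:
  (Y=0, Z=1, X=0) weight 1/27
  (Y=1, Z=1, X=2) weight 1/12
  (Y=2, Z=1, X=1) weight 1/12
Group by X:
  weight(X=0) = 1/27
  weight(X=1) = 1/12
  weight(X=2) = 1/12
Total weight = 1/27 + 1/12 + 1/12 = 11/54
P(X=0 | obs) = 1/27 / 11/54 = 2/11
P(X=1 | obs) = 1/12 / 11/54 = 9/22
P(X=2 | obs) = 1/12 / 11/54 = 9/22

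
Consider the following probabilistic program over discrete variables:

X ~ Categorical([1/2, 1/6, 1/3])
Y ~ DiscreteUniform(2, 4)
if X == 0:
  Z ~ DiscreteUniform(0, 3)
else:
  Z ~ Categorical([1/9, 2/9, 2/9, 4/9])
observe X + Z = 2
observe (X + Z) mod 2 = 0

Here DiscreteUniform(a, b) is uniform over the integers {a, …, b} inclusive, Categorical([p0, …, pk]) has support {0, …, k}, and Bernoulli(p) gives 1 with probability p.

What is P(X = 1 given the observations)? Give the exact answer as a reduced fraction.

P(X = 1 | obs) = 8/43

Enumerate traces; 9 have nonzero weight after conditioning:
  (X=0, Y=2, Z=2) weight 1/24
  (X=0, Y=3, Z=2) weight 1/24
  (X=0, Y=4, Z=2) weight 1/24
  (X=1, Y=2, Z=1) weight 1/81
  (X=1, Y=3, Z=1) weight 1/81
  (X=1, Y=4, Z=1) weight 1/81
  (X=2, Y=2, Z=0) weight 1/81
  (X=2, Y=3, Z=0) weight 1/81
  … 1 more
Group by X:
  weight(X=0) = 1/8
  weight(X=1) = 1/27
  weight(X=2) = 1/27
Total weight = 1/8 + 1/27 + 1/27 = 43/216
P(X=0 | obs) = 1/8 / 43/216 = 27/43
P(X=1 | obs) = 1/27 / 43/216 = 8/43
P(X=2 | obs) = 1/27 / 43/216 = 8/43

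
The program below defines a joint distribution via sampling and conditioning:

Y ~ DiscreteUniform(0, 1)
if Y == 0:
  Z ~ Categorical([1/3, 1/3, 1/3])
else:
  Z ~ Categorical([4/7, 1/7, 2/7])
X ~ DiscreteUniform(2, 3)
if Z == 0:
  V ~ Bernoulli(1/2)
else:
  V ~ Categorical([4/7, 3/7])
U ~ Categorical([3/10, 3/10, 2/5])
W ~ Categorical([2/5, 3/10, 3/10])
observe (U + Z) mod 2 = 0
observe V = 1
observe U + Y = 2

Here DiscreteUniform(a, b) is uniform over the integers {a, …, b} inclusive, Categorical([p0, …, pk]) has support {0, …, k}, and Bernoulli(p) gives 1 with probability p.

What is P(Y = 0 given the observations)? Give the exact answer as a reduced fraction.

P(Y = 0 | obs) = 182/209

Enumerate traces; 18 have nonzero weight after conditioning:
  (Y=0, Z=0, X=2, V=1, U=2, W=0) weight 1/150
  (Y=0, Z=0, X=2, V=1, U=2, W=1) weight 1/200
  (Y=0, Z=0, X=2, V=1, U=2, W=2) weight 1/200
  (Y=0, Z=0, X=3, V=1, U=2, W=0) weight 1/150
  (Y=0, Z=0, X=3, V=1, U=2, W=1) weight 1/200
  (Y=0, Z=0, X=3, V=1, U=2, W=2) weight 1/200
  (Y=0, Z=2, X=2, V=1, U=2, W=0) weight 1/175
  (Y=0, Z=2, X=2, V=1, U=2, W=1) weight 3/700
  (Y=1, Z=1, X=2, V=1, U=1, W=0) weight 9/4900
  … 9 more
Group by Y:
  weight(Y=0) = 13/210
  weight(Y=1) = 9/980
Total weight = 13/210 + 9/980 = 209/2940
P(Y=0 | obs) = 13/210 / 209/2940 = 182/209
P(Y=1 | obs) = 9/980 / 209/2940 = 27/209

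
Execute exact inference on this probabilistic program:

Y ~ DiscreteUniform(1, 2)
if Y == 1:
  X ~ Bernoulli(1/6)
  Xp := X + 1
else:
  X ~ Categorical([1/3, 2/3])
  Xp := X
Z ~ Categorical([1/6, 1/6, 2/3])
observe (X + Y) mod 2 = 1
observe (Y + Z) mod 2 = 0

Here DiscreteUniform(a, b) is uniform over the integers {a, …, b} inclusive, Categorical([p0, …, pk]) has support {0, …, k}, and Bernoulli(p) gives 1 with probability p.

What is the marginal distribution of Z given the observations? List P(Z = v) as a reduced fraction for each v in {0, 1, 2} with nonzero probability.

Enumerate traces; 3 have nonzero weight after conditioning:
  (Y=1, X=0, Z=1) weight 5/72
  (Y=2, X=1, Z=0) weight 1/18
  (Y=2, X=1, Z=2) weight 2/9
Group by Z:
  weight(Z=0) = 1/18
  weight(Z=1) = 5/72
  weight(Z=2) = 2/9
Total weight = 1/18 + 5/72 + 2/9 = 25/72
P(Z=0 | obs) = 1/18 / 25/72 = 4/25
P(Z=1 | obs) = 5/72 / 25/72 = 1/5
P(Z=2 | obs) = 2/9 / 25/72 = 16/25

P(Z=0) = 4/25, P(Z=1) = 1/5, P(Z=2) = 16/25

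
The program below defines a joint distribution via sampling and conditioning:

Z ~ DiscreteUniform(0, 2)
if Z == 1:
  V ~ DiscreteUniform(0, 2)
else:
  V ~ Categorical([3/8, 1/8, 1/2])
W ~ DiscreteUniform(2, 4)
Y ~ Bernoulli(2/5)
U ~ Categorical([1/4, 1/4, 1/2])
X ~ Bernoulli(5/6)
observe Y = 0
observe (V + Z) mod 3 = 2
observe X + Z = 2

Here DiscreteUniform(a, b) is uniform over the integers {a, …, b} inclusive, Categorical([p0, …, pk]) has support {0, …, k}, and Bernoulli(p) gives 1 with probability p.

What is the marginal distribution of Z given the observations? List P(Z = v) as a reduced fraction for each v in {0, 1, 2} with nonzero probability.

P(Z=1) = 40/49, P(Z=2) = 9/49

Enumerate traces; 18 have nonzero weight after conditioning:
  (Z=1, V=1, W=2, Y=0, U=0, X=1) weight 1/216
  (Z=1, V=1, W=2, Y=0, U=1, X=1) weight 1/216
  (Z=1, V=1, W=2, Y=0, U=2, X=1) weight 1/108
  (Z=1, V=1, W=3, Y=0, U=0, X=1) weight 1/216
  (Z=1, V=1, W=3, Y=0, U=1, X=1) weight 1/216
  (Z=1, V=1, W=3, Y=0, U=2, X=1) weight 1/108
  (Z=1, V=1, W=4, Y=0, U=0, X=1) weight 1/216
  (Z=1, V=1, W=4, Y=0, U=1, X=1) weight 1/216
  (Z=2, V=0, W=2, Y=0, U=0, X=0) weight 1/960
  … 9 more
Group by Z:
  weight(Z=1) = 1/18
  weight(Z=2) = 1/80
Total weight = 1/18 + 1/80 = 49/720
P(Z=1 | obs) = 1/18 / 49/720 = 40/49
P(Z=2 | obs) = 1/80 / 49/720 = 9/49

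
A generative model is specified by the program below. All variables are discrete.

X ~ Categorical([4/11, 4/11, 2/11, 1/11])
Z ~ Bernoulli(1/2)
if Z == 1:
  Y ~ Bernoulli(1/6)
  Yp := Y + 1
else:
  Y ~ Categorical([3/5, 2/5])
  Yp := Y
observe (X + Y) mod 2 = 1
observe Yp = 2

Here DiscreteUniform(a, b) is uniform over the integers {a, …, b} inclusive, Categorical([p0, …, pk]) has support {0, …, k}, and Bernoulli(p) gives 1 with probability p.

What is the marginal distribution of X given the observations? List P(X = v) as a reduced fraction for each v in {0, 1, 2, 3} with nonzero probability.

P(X=0) = 2/3, P(X=2) = 1/3

Enumerate traces; 2 have nonzero weight after conditioning:
  (X=0, Z=1, Y=1) weight 1/33
  (X=2, Z=1, Y=1) weight 1/66
Group by X:
  weight(X=0) = 1/33
  weight(X=2) = 1/66
Total weight = 1/33 + 1/66 = 1/22
P(X=0 | obs) = 1/33 / 1/22 = 2/3
P(X=2 | obs) = 1/66 / 1/22 = 1/3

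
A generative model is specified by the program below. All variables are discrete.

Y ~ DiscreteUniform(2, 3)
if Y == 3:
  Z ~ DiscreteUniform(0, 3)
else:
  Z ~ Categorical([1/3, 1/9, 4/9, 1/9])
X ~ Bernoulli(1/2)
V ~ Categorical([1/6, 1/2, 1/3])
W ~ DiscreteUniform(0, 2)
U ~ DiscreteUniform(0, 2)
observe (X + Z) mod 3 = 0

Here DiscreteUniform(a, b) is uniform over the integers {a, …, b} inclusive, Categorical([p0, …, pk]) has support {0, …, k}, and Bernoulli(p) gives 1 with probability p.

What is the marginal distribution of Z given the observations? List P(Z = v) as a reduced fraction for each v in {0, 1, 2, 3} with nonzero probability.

Enumerate traces; 162 have nonzero weight after conditioning:
  (Y=2, Z=0, X=0, V=0, W=0, U=0) weight 1/648
  (Y=2, Z=0, X=0, V=0, W=0, U=1) weight 1/648
  (Y=2, Z=0, X=0, V=0, W=0, U=2) weight 1/648
  (Y=2, Z=0, X=0, V=0, W=1, U=0) weight 1/648
  (Y=2, Z=0, X=0, V=0, W=1, U=1) weight 1/648
  (Y=2, Z=0, X=0, V=0, W=1, U=2) weight 1/648
  (Y=2, Z=0, X=0, V=0, W=2, U=0) weight 1/648
  (Y=2, Z=0, X=0, V=0, W=2, U=1) weight 1/648
  (Y=2, Z=2, X=1, V=0, W=0, U=0) weight 1/486
  (Y=2, Z=3, X=0, V=0, W=0, U=0) weight 1/1944
  … 152 more
Group by Z:
  weight(Z=0) = 7/48
  weight(Z=2) = 25/144
  weight(Z=3) = 13/144
Total weight = 7/48 + 25/144 + 13/144 = 59/144
P(Z=0 | obs) = 7/48 / 59/144 = 21/59
P(Z=2 | obs) = 25/144 / 59/144 = 25/59
P(Z=3 | obs) = 13/144 / 59/144 = 13/59

P(Z=0) = 21/59, P(Z=2) = 25/59, P(Z=3) = 13/59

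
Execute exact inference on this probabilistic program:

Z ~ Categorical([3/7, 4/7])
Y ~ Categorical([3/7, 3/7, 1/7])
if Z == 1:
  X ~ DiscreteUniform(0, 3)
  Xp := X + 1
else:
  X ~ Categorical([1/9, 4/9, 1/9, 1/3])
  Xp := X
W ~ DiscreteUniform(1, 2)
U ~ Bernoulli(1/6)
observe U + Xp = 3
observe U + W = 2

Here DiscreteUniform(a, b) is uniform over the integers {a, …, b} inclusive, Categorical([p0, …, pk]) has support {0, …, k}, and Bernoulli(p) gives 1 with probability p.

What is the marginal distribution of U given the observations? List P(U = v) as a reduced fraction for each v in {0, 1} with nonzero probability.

P(U=0) = 15/17, P(U=1) = 2/17

Enumerate traces; 12 have nonzero weight after conditioning:
  (Z=0, Y=0, X=2, W=1, U=1) weight 1/588
  (Z=0, Y=0, X=3, W=2, U=0) weight 5/196
  (Z=0, Y=1, X=2, W=1, U=1) weight 1/588
  (Z=0, Y=1, X=3, W=2, U=0) weight 5/196
  (Z=0, Y=2, X=2, W=1, U=1) weight 1/1764
  (Z=0, Y=2, X=3, W=2, U=0) weight 5/588
  (Z=1, Y=0, X=1, W=1, U=1) weight 1/196
  (Z=1, Y=0, X=2, W=2, U=0) weight 5/196
  … 4 more
Group by U:
  weight(U=0) = 5/42
  weight(U=1) = 1/63
Total weight = 5/42 + 1/63 = 17/126
P(U=0 | obs) = 5/42 / 17/126 = 15/17
P(U=1 | obs) = 1/63 / 17/126 = 2/17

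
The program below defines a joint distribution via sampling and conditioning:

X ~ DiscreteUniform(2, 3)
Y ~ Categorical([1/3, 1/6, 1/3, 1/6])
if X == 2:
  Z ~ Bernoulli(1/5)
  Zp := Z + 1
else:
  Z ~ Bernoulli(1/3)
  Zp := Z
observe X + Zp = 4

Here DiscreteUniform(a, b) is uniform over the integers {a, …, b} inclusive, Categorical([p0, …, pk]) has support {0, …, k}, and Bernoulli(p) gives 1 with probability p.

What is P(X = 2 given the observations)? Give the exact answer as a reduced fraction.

Enumerate traces; 8 have nonzero weight after conditioning:
  (X=2, Y=0, Z=1) weight 1/30
  (X=2, Y=1, Z=1) weight 1/60
  (X=2, Y=2, Z=1) weight 1/30
  (X=2, Y=3, Z=1) weight 1/60
  (X=3, Y=0, Z=1) weight 1/18
  (X=3, Y=1, Z=1) weight 1/36
  (X=3, Y=2, Z=1) weight 1/18
  (X=3, Y=3, Z=1) weight 1/36
Group by X:
  weight(X=2) = 1/10
  weight(X=3) = 1/6
Total weight = 1/10 + 1/6 = 4/15
P(X=2 | obs) = 1/10 / 4/15 = 3/8
P(X=3 | obs) = 1/6 / 4/15 = 5/8

P(X = 2 | obs) = 3/8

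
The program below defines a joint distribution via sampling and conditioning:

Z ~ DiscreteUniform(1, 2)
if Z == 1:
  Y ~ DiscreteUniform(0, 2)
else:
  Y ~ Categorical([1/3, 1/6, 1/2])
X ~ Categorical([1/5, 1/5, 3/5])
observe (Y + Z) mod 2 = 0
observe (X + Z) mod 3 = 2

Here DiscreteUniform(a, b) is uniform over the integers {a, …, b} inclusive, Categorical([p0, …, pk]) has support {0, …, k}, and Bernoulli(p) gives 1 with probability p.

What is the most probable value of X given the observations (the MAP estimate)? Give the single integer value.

argmax_v P(X = v | obs) = 0

Enumerate traces; 3 have nonzero weight after conditioning:
  (Z=1, Y=1, X=1) weight 1/30
  (Z=2, Y=0, X=0) weight 1/30
  (Z=2, Y=2, X=0) weight 1/20
Group by X:
  weight(X=0) = 1/12
  weight(X=1) = 1/30
Total weight = 1/12 + 1/30 = 7/60
P(X=0 | obs) = 1/12 / 7/60 = 5/7
P(X=1 | obs) = 1/30 / 7/60 = 2/7
argmax = 0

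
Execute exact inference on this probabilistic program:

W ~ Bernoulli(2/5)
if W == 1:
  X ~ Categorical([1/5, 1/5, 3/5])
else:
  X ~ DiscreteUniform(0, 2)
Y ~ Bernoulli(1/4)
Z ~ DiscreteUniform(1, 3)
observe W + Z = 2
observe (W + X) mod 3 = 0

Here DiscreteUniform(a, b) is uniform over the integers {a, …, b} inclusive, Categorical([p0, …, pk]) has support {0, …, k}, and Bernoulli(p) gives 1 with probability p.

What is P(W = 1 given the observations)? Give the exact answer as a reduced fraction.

P(W = 1 | obs) = 6/11

Enumerate traces; 4 have nonzero weight after conditioning:
  (W=0, X=0, Y=0, Z=2) weight 1/20
  (W=0, X=0, Y=1, Z=2) weight 1/60
  (W=1, X=2, Y=0, Z=1) weight 3/50
  (W=1, X=2, Y=1, Z=1) weight 1/50
Group by W:
  weight(W=0) = 1/15
  weight(W=1) = 2/25
Total weight = 1/15 + 2/25 = 11/75
P(W=0 | obs) = 1/15 / 11/75 = 5/11
P(W=1 | obs) = 2/25 / 11/75 = 6/11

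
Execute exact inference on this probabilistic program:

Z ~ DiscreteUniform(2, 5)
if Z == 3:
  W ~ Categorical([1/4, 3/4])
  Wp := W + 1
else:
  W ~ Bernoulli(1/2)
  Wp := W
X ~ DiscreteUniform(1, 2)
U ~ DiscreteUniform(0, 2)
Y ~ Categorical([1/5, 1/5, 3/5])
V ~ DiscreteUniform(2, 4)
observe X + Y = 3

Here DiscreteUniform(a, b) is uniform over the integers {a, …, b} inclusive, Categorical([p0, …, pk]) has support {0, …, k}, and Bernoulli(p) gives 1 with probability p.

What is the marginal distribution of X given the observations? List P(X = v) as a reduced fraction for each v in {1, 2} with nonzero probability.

P(X=1) = 3/4, P(X=2) = 1/4

Enumerate traces; 144 have nonzero weight after conditioning:
  (Z=2, W=0, X=1, U=0, Y=2, V=2) weight 1/240
  (Z=2, W=0, X=1, U=0, Y=2, V=3) weight 1/240
  (Z=2, W=0, X=1, U=0, Y=2, V=4) weight 1/240
  (Z=2, W=0, X=1, U=1, Y=2, V=2) weight 1/240
  (Z=2, W=0, X=1, U=1, Y=2, V=3) weight 1/240
  (Z=2, W=0, X=1, U=1, Y=2, V=4) weight 1/240
  (Z=2, W=0, X=1, U=2, Y=2, V=2) weight 1/240
  (Z=2, W=0, X=1, U=2, Y=2, V=3) weight 1/240
  (Z=2, W=0, X=2, U=0, Y=1, V=2) weight 1/720
  … 135 more
Group by X:
  weight(X=1) = 3/10
  weight(X=2) = 1/10
Total weight = 3/10 + 1/10 = 2/5
P(X=1 | obs) = 3/10 / 2/5 = 3/4
P(X=2 | obs) = 1/10 / 2/5 = 1/4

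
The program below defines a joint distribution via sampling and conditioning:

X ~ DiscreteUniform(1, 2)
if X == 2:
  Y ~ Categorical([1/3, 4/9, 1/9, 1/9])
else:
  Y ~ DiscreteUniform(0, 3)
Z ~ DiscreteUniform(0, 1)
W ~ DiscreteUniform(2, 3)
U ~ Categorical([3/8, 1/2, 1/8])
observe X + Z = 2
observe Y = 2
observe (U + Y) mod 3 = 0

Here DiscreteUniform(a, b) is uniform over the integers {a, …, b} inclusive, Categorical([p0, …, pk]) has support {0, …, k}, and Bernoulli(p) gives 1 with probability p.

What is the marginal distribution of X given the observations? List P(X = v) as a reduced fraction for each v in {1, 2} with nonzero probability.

P(X=1) = 9/13, P(X=2) = 4/13

Enumerate traces; 4 have nonzero weight after conditioning:
  (X=1, Y=2, Z=1, W=2, U=1) weight 1/64
  (X=1, Y=2, Z=1, W=3, U=1) weight 1/64
  (X=2, Y=2, Z=0, W=2, U=1) weight 1/144
  (X=2, Y=2, Z=0, W=3, U=1) weight 1/144
Group by X:
  weight(X=1) = 1/32
  weight(X=2) = 1/72
Total weight = 1/32 + 1/72 = 13/288
P(X=1 | obs) = 1/32 / 13/288 = 9/13
P(X=2 | obs) = 1/72 / 13/288 = 4/13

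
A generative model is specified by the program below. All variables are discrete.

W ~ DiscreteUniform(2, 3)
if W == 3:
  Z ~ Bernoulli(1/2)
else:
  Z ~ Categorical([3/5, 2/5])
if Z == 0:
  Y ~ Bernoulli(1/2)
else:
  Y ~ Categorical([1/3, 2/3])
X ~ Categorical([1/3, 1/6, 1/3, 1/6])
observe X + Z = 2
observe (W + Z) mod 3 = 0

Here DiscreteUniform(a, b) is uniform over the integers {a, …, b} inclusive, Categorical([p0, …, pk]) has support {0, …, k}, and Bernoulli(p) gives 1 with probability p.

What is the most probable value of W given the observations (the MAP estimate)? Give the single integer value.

Enumerate traces; 4 have nonzero weight after conditioning:
  (W=2, Z=1, Y=0, X=1) weight 1/90
  (W=2, Z=1, Y=1, X=1) weight 1/45
  (W=3, Z=0, Y=0, X=2) weight 1/24
  (W=3, Z=0, Y=1, X=2) weight 1/24
Group by W:
  weight(W=2) = 1/30
  weight(W=3) = 1/12
Total weight = 1/30 + 1/12 = 7/60
P(W=2 | obs) = 1/30 / 7/60 = 2/7
P(W=3 | obs) = 1/12 / 7/60 = 5/7
argmax = 3

argmax_v P(W = v | obs) = 3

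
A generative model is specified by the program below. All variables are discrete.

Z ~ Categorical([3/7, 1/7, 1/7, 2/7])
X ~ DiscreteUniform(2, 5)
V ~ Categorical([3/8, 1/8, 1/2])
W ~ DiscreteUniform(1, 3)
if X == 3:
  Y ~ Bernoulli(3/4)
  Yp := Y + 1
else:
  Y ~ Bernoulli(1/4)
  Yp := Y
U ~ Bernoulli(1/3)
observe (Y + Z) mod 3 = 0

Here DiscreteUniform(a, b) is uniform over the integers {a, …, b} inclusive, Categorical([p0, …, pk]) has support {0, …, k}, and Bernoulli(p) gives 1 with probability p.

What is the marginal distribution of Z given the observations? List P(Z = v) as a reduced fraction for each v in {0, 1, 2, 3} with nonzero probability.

P(Z=0) = 15/28, P(Z=2) = 3/28, P(Z=3) = 5/14

Enumerate traces; 216 have nonzero weight after conditioning:
  (Z=0, X=2, V=0, W=1, Y=0, U=0) weight 3/448
  (Z=0, X=2, V=0, W=1, Y=0, U=1) weight 3/896
  (Z=0, X=2, V=0, W=2, Y=0, U=0) weight 3/448
  (Z=0, X=2, V=0, W=2, Y=0, U=1) weight 3/896
  (Z=0, X=2, V=0, W=3, Y=0, U=0) weight 3/448
  (Z=0, X=2, V=0, W=3, Y=0, U=1) weight 3/896
  (Z=0, X=2, V=1, W=1, Y=0, U=0) weight 1/448
  (Z=0, X=2, V=1, W=1, Y=0, U=1) weight 1/896
  (Z=2, X=2, V=0, W=1, Y=1, U=0) weight 1/1344
  (Z=3, X=2, V=0, W=1, Y=0, U=0) weight 1/224
  … 206 more
Group by Z:
  weight(Z=0) = 15/56
  weight(Z=2) = 3/56
  weight(Z=3) = 5/28
Total weight = 15/56 + 3/56 + 5/28 = 1/2
P(Z=0 | obs) = 15/56 / 1/2 = 15/28
P(Z=2 | obs) = 3/56 / 1/2 = 3/28
P(Z=3 | obs) = 5/28 / 1/2 = 5/14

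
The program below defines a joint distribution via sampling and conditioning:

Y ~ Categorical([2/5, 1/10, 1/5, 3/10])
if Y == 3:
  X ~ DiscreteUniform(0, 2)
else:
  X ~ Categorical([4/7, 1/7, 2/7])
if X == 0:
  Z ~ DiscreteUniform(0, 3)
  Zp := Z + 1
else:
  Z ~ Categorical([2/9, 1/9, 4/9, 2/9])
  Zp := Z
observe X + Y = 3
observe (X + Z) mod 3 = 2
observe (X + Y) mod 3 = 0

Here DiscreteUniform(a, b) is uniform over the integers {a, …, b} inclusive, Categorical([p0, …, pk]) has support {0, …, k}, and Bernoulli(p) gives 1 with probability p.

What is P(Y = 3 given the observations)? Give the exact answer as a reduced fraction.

P(Y = 3 | obs) = 63/103

Enumerate traces; 4 have nonzero weight after conditioning:
  (Y=1, X=2, Z=0) weight 2/315
  (Y=1, X=2, Z=3) weight 2/315
  (Y=2, X=1, Z=1) weight 1/315
  (Y=3, X=0, Z=2) weight 1/40
Group by Y:
  weight(Y=1) = 4/315
  weight(Y=2) = 1/315
  weight(Y=3) = 1/40
Total weight = 4/315 + 1/315 + 1/40 = 103/2520
P(Y=1 | obs) = 4/315 / 103/2520 = 32/103
P(Y=2 | obs) = 1/315 / 103/2520 = 8/103
P(Y=3 | obs) = 1/40 / 103/2520 = 63/103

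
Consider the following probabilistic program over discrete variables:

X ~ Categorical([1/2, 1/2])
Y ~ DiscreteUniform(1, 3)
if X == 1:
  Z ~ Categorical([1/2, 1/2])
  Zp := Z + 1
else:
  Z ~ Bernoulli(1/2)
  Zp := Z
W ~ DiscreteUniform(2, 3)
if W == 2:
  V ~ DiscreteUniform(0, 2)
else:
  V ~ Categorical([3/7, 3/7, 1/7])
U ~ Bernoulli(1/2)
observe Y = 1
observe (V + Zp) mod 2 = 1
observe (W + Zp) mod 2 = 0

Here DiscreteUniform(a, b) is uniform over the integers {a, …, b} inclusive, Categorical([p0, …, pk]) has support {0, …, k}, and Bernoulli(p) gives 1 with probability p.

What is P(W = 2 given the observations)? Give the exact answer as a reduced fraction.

P(W = 2 | obs) = 7/19

Enumerate traces; 12 have nonzero weight after conditioning:
  (X=0, Y=1, Z=0, W=2, V=1, U=0) weight 1/144
  (X=0, Y=1, Z=0, W=2, V=1, U=1) weight 1/144
  (X=0, Y=1, Z=1, W=3, V=0, U=0) weight 1/112
  (X=0, Y=1, Z=1, W=3, V=0, U=1) weight 1/112
  (X=0, Y=1, Z=1, W=3, V=2, U=0) weight 1/336
  (X=0, Y=1, Z=1, W=3, V=2, U=1) weight 1/336
  (X=1, Y=1, Z=0, W=3, V=0, U=0) weight 1/112
  (X=1, Y=1, Z=0, W=3, V=0, U=1) weight 1/112
  … 4 more
Group by W:
  weight(W=2) = 1/36
  weight(W=3) = 1/21
Total weight = 1/36 + 1/21 = 19/252
P(W=2 | obs) = 1/36 / 19/252 = 7/19
P(W=3 | obs) = 1/21 / 19/252 = 12/19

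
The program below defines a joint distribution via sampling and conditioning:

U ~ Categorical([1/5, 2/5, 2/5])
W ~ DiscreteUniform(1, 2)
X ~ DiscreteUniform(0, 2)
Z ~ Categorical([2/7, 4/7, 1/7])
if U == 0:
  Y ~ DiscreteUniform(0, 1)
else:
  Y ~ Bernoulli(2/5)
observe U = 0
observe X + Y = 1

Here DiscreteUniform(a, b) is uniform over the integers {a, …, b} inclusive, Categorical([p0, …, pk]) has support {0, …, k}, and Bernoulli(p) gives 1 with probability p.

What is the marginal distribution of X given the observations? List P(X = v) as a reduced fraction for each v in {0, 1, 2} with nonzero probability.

P(X=0) = 1/2, P(X=1) = 1/2

Enumerate traces; 12 have nonzero weight after conditioning:
  (U=0, W=1, X=0, Z=0, Y=1) weight 1/210
  (U=0, W=1, X=0, Z=1, Y=1) weight 1/105
  (U=0, W=1, X=0, Z=2, Y=1) weight 1/420
  (U=0, W=1, X=1, Z=0, Y=0) weight 1/210
  (U=0, W=1, X=1, Z=1, Y=0) weight 1/105
  (U=0, W=1, X=1, Z=2, Y=0) weight 1/420
  (U=0, W=2, X=0, Z=0, Y=1) weight 1/210
  (U=0, W=2, X=0, Z=1, Y=1) weight 1/105
  … 4 more
Group by X:
  weight(X=0) = 1/30
  weight(X=1) = 1/30
Total weight = 1/30 + 1/30 = 1/15
P(X=0 | obs) = 1/30 / 1/15 = 1/2
P(X=1 | obs) = 1/30 / 1/15 = 1/2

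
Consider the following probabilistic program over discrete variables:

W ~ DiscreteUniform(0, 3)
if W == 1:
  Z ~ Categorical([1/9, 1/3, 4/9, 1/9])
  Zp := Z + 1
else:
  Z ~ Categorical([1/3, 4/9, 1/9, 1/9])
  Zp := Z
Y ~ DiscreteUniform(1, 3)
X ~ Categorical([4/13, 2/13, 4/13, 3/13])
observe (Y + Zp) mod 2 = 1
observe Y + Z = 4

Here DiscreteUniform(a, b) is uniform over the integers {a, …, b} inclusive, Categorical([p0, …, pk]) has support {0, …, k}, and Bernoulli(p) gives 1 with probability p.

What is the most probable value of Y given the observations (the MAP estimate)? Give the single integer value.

argmax_v P(Y = v | obs) = 2

Enumerate traces; 12 have nonzero weight after conditioning:
  (W=1, Z=1, Y=3, X=0) weight 1/117
  (W=1, Z=1, Y=3, X=1) weight 1/234
  (W=1, Z=1, Y=3, X=2) weight 1/117
  (W=1, Z=1, Y=3, X=3) weight 1/156
  (W=1, Z=2, Y=2, X=0) weight 4/351
  (W=1, Z=2, Y=2, X=1) weight 2/351
  (W=1, Z=2, Y=2, X=2) weight 4/351
  (W=1, Z=2, Y=2, X=3) weight 1/117
  (W=1, Z=3, Y=1, X=0) weight 1/351
  … 3 more
Group by Y:
  weight(Y=1) = 1/108
  weight(Y=2) = 1/27
  weight(Y=3) = 1/36
Total weight = 1/108 + 1/27 + 1/36 = 2/27
P(Y=1 | obs) = 1/108 / 2/27 = 1/8
P(Y=2 | obs) = 1/27 / 2/27 = 1/2
P(Y=3 | obs) = 1/36 / 2/27 = 3/8
argmax = 2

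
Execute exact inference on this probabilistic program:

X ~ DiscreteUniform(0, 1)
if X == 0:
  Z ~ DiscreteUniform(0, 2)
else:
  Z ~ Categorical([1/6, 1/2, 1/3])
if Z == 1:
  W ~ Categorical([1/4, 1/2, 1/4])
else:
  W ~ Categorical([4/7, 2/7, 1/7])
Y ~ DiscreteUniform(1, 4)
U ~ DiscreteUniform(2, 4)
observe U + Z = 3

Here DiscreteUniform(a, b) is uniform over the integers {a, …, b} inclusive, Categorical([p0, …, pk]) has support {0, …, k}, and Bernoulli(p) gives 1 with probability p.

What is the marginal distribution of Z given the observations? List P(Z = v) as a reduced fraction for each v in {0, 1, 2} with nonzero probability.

P(Z=0) = 3/8, P(Z=1) = 5/8

Enumerate traces; 48 have nonzero weight after conditioning:
  (X=0, Z=0, W=0, Y=1, U=3) weight 1/126
  (X=0, Z=0, W=0, Y=2, U=3) weight 1/126
  (X=0, Z=0, W=0, Y=3, U=3) weight 1/126
  (X=0, Z=0, W=0, Y=4, U=3) weight 1/126
  (X=0, Z=0, W=1, Y=1, U=3) weight 1/252
  (X=0, Z=0, W=1, Y=2, U=3) weight 1/252
  (X=0, Z=0, W=1, Y=3, U=3) weight 1/252
  (X=0, Z=0, W=1, Y=4, U=3) weight 1/252
  (X=0, Z=1, W=0, Y=1, U=2) weight 1/288
  … 39 more
Group by Z:
  weight(Z=0) = 1/12
  weight(Z=1) = 5/36
Total weight = 1/12 + 5/36 = 2/9
P(Z=0 | obs) = 1/12 / 2/9 = 3/8
P(Z=1 | obs) = 5/36 / 2/9 = 5/8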